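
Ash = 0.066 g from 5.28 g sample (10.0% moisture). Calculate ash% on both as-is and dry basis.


As-is ash% = 0.066 / 5.28 x 100 = 1.25%
Dry mass = 5.28 x (100 - 10.0) / 100 = 4.752 g
Dry-basis ash% = 0.066 / 4.752 x 100 = 1.39%


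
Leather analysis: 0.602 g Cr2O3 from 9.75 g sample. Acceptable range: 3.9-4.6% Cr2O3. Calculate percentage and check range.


Cr2O3 = 6.17%
Within range: No

Cr2O3% = 0.602 / 9.75 x 100 = 6.17%
Acceptable range: 3.9 to 4.6%
Within range: No


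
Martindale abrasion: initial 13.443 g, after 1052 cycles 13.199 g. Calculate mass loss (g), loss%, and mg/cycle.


Loss = 13.443 - 13.199 = 0.244 g
Loss% = 0.244 / 13.443 x 100 = 1.82%
Rate = 0.244 / 1052 x 1000 = 0.232 mg/cycle


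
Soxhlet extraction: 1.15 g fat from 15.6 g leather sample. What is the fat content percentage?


Fat content = 1.15 / 15.6 x 100
Fat = 7.4%


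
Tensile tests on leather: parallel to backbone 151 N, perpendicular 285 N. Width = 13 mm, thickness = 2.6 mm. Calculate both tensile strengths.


Parallel = 4.47 N/mm^2
Perpendicular = 8.43 N/mm^2


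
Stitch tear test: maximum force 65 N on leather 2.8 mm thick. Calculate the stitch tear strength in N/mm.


23.2 N/mm


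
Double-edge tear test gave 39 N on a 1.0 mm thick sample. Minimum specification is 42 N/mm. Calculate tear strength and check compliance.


Tear strength = 39 / 1.0 = 39.0 N/mm
Required minimum = 42 N/mm
Compliant: No


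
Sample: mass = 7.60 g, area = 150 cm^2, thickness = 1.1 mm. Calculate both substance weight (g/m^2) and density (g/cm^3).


SW = 7.60 / 150 x 10000 = 506.7 g/m^2
Volume = 150 x 1.1 / 10 = 16.50 cm^3
Density = 7.60 / 16.50 = 0.461 g/cm^3


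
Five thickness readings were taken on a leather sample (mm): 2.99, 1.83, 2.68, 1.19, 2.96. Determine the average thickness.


Sum = 2.99 + 1.83 + 2.68 + 1.19 + 2.96 = 11.65
Average = 11.65 / 5 = 2.33 mm


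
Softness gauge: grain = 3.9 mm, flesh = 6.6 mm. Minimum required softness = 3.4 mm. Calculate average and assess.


Average softness = 5.25 mm
Meets requirement: Yes

Average = (3.9 + 6.6) / 2 = 5.25 mm
Minimum = 3.4 mm
Meets requirement: Yes


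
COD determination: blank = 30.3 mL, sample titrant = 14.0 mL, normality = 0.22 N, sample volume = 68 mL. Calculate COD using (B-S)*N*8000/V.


COD = (30.3 - 14.0) x 0.22 x 8000 / 68
COD = 16.3 x 0.22 x 8000 / 68
COD = 421.9 mg/L


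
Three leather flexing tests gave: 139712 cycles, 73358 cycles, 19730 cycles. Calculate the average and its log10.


Average = (139712 + 73358 + 19730) / 3 = 77600 cycles
log10(77600) = 4.89


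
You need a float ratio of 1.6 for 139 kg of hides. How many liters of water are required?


222.4 L

Water = hide weight x target ratio
Water = 139 x 1.6 = 222.4 L


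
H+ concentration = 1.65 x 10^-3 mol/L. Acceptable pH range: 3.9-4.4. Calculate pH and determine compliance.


pH = -log10(1.65 x 10^-3) = 2.78
Range: 3.9 to 4.4
Compliant: No


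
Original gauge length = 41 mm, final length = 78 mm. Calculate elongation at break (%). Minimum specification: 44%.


Extension = 78 - 41 = 37 mm
Elongation = 37 / 41 x 100 = 90.2%
Minimum required: 44%
Meets specification: Yes


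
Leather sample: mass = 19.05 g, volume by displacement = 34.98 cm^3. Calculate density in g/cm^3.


Density = mass / volume
Density = 19.05 / 34.98 = 0.545 g/cm^3


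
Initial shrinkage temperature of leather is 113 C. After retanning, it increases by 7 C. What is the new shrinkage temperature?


New Ts = 113 + 7 = 120 C


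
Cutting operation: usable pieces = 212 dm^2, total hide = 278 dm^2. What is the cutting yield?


76.3%

Yield = usable / total x 100
Yield = 212 / 278 x 100 = 76.3%


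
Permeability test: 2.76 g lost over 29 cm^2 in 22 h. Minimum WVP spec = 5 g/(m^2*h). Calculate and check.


WVP = 43.26 g/(m^2*h)
Meets specification: Yes


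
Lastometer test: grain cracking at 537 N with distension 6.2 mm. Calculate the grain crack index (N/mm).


Grain crack index = force / distension
Index = 537 / 6.2 = 86.6 N/mm


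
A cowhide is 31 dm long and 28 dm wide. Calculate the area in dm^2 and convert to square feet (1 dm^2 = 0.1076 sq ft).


Area = 31 x 28 = 868 dm^2
Conversion: 868 x 0.1076 = 93.40 sq ft


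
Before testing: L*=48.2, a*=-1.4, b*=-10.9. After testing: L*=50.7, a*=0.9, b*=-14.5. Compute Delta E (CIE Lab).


Delta E = 4.95


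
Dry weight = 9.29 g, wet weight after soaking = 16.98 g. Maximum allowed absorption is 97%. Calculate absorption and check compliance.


Absorption = 82.8%
Compliant: Yes

WA = (16.98 - 9.29) / 9.29 x 100 = 82.8%
Maximum allowed: 97%
Compliant: Yes


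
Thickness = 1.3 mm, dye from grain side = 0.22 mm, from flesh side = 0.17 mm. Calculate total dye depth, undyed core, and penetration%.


Total dyed = 0.39 mm
Undyed core = 0.91 mm
Penetration = 30.0%

Total dyed = 0.22 + 0.17 = 0.39 mm
Undyed core = 1.3 - 0.39 = 0.91 mm
Penetration = 0.39 / 1.3 x 100 = 30.0%


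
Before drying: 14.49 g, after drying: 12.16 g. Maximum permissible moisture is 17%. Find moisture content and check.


MC = (14.49 - 12.16) / 14.49 x 100 = 16.1%
Maximum: 17%
Acceptable: Yes


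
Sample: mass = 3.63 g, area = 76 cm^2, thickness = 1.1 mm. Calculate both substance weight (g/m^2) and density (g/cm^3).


Substance weight = 477.6 g/m^2
Density = 0.434 g/cm^3


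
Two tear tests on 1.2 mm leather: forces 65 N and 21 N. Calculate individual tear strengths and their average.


Tear 1 = 65 / 1.2 = 54.2 N/mm
Tear 2 = 21 / 1.2 = 17.5 N/mm
Average = (54.2 + 17.5) / 2 = 35.9 N/mm


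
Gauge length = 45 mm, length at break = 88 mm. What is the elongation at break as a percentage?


Extension = 88 - 45 = 43 mm
Elongation = 43 / 45 x 100 = 95.6%


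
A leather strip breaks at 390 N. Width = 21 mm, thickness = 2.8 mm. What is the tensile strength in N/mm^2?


Cross-sectional area = 21 x 2.8 = 58.8 mm^2
Tensile strength = 390 / 58.8 = 6.63 N/mm^2


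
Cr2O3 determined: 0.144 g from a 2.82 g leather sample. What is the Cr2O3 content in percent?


Cr2O3% = 0.144 / 2.82 x 100
Cr2O3% = 5.11%


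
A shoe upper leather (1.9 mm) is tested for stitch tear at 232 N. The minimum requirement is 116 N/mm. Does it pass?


STS = 232 / 1.9 = 122.1 N/mm
Minimum required: 116 N/mm
Passes: Yes


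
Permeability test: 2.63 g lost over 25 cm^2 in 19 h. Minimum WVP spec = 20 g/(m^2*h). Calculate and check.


WVP = 55.37 g/(m^2*h)
Meets specification: Yes


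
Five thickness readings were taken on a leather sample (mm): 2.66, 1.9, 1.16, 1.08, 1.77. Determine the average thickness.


1.71 mm

Sum = 2.66 + 1.9 + 1.16 + 1.08 + 1.77 = 8.57
Average = 8.57 / 5 = 1.71 mm


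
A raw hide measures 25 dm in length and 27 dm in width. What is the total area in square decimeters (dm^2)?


Area = length x width
Area = 25 x 27 = 675 dm^2


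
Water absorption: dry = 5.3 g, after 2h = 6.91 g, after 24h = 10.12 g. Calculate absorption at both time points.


2h absorption = 30.4%
24h absorption = 90.9%

WA (2h) = (6.91 - 5.3) / 5.3 x 100 = 30.4%
WA (24h) = (10.12 - 5.3) / 5.3 x 100 = 90.9%


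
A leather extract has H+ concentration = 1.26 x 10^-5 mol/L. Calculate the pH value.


pH = 4.90

pH = -log10[H+]
pH = -log10(1.26 x 10^-5) = 4.90


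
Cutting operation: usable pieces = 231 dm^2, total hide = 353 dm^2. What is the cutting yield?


65.4%

Yield = usable / total x 100
Yield = 231 / 353 x 100 = 65.4%


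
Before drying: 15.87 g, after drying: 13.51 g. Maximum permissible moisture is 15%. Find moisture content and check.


MC = (15.87 - 13.51) / 15.87 x 100 = 14.9%
Maximum: 15%
Acceptable: Yes


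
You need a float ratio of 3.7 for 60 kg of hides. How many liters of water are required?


222.0 L


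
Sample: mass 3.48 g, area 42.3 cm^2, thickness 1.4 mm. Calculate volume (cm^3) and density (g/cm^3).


Thickness in cm = 1.4 / 10 = 0.14 cm
Volume = 42.3 x 0.14 = 5.922 cm^3
Density = 3.48 / 5.922 = 0.588 g/cm^3


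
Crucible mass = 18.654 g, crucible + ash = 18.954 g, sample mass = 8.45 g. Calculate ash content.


Ash mass = 0.300 g
Ash content = 3.55%

Ash mass = 18.954 - 18.654 = 0.300 g
Ash% = 0.300 / 8.45 x 100 = 3.55%


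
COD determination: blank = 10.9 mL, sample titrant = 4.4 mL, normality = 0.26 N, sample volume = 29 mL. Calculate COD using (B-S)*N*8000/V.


466.2 mg/L


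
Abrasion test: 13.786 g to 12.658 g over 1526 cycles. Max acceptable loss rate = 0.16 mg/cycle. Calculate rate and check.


Rate = 0.739 mg/cycle
Passes: No

Loss = 13.786 - 12.658 = 1.128 g
Rate = 1.128 g / 1526 cycles x 1000 = 0.739 mg/cycle
Max = 0.16 mg/cycle
Passes: No


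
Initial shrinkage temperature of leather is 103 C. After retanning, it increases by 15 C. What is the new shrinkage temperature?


New Ts = 103 + 15 = 118 C


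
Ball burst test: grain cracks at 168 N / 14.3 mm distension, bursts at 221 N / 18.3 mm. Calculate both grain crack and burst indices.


Crack index = 168 / 14.3 = 11.7 N/mm
Burst index = 221 / 18.3 = 12.1 N/mm


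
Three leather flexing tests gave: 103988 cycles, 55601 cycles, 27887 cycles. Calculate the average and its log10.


Average = (103988 + 55601 + 27887) / 3 = 62492 cycles
log10(62492) = 4.80


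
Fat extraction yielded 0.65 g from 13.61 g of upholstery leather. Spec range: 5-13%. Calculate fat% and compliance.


Fat content = 4.8%
Compliant: No


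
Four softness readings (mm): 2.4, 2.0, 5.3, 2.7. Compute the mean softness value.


Sum = 2.4 + 2.0 + 5.3 + 2.7
Mean = 12.4 / 4 = 3.10 mm


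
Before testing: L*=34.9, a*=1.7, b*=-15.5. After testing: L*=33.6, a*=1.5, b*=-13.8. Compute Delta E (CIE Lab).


dL = 33.6 - 34.9 = -1.3
da = 1.5 - 1.7 = -0.2
db = -13.8 - (-15.5) = 1.7
dE = sqrt((-1.3)^2 + (-0.2)^2 + (1.7)^2) = 2.15


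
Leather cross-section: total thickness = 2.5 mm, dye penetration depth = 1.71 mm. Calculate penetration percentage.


68.4%

Penetration% = 1.71 / 2.5 x 100
Penetration = 68.4%


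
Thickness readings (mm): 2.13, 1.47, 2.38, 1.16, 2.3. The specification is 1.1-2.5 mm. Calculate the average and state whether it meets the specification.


Average = 1.89 mm
Within specification: Yes

Sum = 9.44
Average = 9.44 / 5 = 1.89 mm
Specification range: 1.1 to 2.5 mm
Within spec: Yes


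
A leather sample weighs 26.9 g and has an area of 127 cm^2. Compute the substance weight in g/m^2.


2118.1 g/m^2


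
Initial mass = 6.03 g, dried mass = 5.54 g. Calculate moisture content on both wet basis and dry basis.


Wet basis = 8.1%
Dry basis = 8.8%


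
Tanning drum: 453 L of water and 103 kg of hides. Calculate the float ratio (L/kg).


4.4


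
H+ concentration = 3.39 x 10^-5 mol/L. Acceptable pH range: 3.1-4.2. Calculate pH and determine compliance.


pH = -log10(3.39 x 10^-5) = 4.47
Range: 3.1 to 4.2
Compliant: No


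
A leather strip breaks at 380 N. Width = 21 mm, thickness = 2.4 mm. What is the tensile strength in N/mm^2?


7.54 N/mm^2

Cross-sectional area = 21 x 2.4 = 50.4 mm^2
Tensile strength = 380 / 50.4 = 7.54 N/mm^2


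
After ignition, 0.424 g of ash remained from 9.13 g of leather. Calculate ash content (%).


4.64%


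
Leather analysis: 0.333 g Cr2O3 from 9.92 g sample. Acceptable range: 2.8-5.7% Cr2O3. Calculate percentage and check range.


Cr2O3 = 3.36%
Within range: Yes


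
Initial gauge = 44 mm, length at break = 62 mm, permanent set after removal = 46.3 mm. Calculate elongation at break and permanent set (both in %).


Elongation at break = 40.9%
Permanent set = 5.2%


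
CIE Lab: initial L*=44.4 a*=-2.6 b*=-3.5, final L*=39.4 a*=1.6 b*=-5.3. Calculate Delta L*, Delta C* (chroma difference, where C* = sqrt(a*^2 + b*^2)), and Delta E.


Delta L* = -5.0
Delta C* = 1.18
Delta E = 6.77

Delta L* = 39.4 - 44.4 = -5.0
C1* = sqrt((-2.6)^2 + (-3.5)^2) = 4.360
C2* = sqrt((1.6)^2 + (-5.3)^2) = 5.536
Delta C* = 5.536 - 4.360 = 1.18
Delta E = sqrt((-5.0)^2 + (4.2)^2 + (-1.8)^2) = 6.77


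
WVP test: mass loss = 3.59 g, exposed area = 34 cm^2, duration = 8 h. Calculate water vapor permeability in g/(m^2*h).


131.99 g/(m^2*h)


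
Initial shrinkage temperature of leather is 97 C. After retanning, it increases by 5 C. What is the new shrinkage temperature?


102 C


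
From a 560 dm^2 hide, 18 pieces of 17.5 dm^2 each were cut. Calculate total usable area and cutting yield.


Total usable = 18 x 17.5 = 315.0 dm^2
Yield = 315.0 / 560 x 100 = 56.3%


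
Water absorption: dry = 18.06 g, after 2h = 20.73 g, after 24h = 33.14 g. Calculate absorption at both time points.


2h absorption = 14.8%
24h absorption = 83.5%

WA (2h) = (20.73 - 18.06) / 18.06 x 100 = 14.8%
WA (24h) = (33.14 - 18.06) / 18.06 x 100 = 83.5%


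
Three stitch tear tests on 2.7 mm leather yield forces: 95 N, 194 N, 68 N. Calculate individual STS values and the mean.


STS1 = 95 / 2.7 = 35.2 N/mm
STS2 = 194 / 2.7 = 71.9 N/mm
STS3 = 68 / 2.7 = 25.2 N/mm
Mean = (35.2 + 71.9 + 25.2) / 3 = 44.1 N/mm


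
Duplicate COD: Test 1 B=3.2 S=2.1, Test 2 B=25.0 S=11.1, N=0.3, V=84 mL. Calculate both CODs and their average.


COD1 = 31.4 mg/L
COD2 = 397.1 mg/L
Average = 214.3 mg/L

COD1 = (3.2 - 2.1) x 0.3 x 8000 / 84 = 31.4 mg/L
COD2 = (25.0 - 11.1) x 0.3 x 8000 / 84 = 397.1 mg/L
Average = (31.4 + 397.1) / 2 = 214.3 mg/L


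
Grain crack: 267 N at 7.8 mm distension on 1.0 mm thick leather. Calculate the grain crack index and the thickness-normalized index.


Crack index = 34.2 N/mm
Normalized index = 34.2 N/mm per mm


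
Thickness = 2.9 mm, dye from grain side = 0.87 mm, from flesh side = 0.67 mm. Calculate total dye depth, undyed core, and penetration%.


Total dyed = 1.54 mm
Undyed core = 1.36 mm
Penetration = 53.1%


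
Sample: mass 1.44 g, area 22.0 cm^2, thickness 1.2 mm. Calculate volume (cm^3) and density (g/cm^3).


Volume = 2.640 cm^3
Density = 0.545 g/cm^3

Thickness in cm = 1.2 / 10 = 0.12 cm
Volume = 22.0 x 0.12 = 2.640 cm^3
Density = 1.44 / 2.640 = 0.545 g/cm^3


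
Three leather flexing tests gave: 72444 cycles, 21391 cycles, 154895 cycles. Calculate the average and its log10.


Average = 82910 cycles
log10 = 4.92

Average = (72444 + 21391 + 154895) / 3 = 82910 cycles
log10(82910) = 4.92


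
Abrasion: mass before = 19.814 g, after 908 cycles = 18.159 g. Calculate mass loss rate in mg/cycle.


1.823 mg/cycle

Mass loss = 19.814 - 18.159 = 1.655 g
Rate = 1.655 / 908 x 1000 = 1.823 mg/cycle


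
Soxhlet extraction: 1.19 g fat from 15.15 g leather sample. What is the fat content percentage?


Fat content = 1.19 / 15.15 x 100
Fat = 7.9%


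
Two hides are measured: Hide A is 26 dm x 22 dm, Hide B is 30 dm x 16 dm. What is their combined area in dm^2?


1052 dm^2

Hide A area = 26 x 22 = 572 dm^2
Hide B area = 30 x 16 = 480 dm^2
Total = 572 + 480 = 1052 dm^2


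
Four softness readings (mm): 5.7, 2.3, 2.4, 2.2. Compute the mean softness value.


Sum = 5.7 + 2.3 + 2.4 + 2.2
Mean = 12.6 / 4 = 3.15 mm


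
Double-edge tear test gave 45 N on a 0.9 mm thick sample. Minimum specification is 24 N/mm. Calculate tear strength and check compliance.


Tear strength = 45 / 0.9 = 50.0 N/mm
Required minimum = 24 N/mm
Compliant: Yes


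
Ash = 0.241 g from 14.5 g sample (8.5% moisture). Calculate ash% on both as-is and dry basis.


As-is ash% = 0.241 / 14.5 x 100 = 1.66%
Dry mass = 14.5 x (100 - 8.5) / 100 = 13.2675 g
Dry-basis ash% = 0.241 / 13.2675 x 100 = 1.82%


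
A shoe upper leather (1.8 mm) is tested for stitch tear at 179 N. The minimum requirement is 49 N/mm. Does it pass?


STS = 179 / 1.8 = 99.4 N/mm
Minimum required: 49 N/mm
Passes: Yes


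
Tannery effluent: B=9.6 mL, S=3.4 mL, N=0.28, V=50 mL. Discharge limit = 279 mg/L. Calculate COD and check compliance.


COD = 277.8 mg/L
Compliant: Yes


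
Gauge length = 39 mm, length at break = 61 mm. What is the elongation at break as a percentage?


56.4%

Extension = 61 - 39 = 22 mm
Elongation = 22 / 39 x 100 = 56.4%


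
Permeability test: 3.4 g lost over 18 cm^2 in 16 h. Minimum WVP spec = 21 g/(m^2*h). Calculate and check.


WVP = 118.06 g/(m^2*h)
Meets specification: Yes

WVP = 3.4 / (18 x 16) x 10000 = 118.06 g/(m^2*h)
Minimum: 21 g/(m^2*h)
Meets spec: Yes


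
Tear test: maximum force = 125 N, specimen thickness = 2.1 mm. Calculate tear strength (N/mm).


59.5 N/mm

Tear strength = force / thickness
Tear = 125 / 2.1 = 59.5 N/mm


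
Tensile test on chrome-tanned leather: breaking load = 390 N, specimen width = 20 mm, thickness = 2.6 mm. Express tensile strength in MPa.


Cross-section = 20 x 2.6 = 52.0 mm^2
TS = 390 / 52.0 = 7.50 MPa
(1 N/mm^2 = 1 MPa)


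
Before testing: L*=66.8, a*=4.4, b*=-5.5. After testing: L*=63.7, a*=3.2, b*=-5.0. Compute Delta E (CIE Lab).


Delta E = 3.36

dL = 63.7 - 66.8 = -3.1
da = 3.2 - 4.4 = -1.2
db = -5.0 - (-5.5) = 0.5
dE = sqrt((-3.1)^2 + (-1.2)^2 + (0.5)^2) = 3.36


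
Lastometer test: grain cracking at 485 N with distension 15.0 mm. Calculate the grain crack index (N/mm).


Grain crack index = force / distension
Index = 485 / 15.0 = 32.3 N/mm


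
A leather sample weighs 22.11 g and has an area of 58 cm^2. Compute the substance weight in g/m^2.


3812.1 g/m^2

Substance weight = mass / area x 10000
SW = 22.11 / 58 x 10000
SW = 3812.1 g/m^2


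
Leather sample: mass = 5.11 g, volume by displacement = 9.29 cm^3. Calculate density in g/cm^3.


0.550 g/cm^3

Density = mass / volume
Density = 5.11 / 9.29 = 0.550 g/cm^3


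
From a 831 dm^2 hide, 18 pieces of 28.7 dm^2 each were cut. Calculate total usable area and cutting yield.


Usable area = 516.6 dm^2
Yield = 62.2%


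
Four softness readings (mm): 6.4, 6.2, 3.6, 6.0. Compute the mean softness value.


5.55 mm


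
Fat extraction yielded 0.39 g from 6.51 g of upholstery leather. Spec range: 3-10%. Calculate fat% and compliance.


Fat content = 6.0%
Compliant: Yes


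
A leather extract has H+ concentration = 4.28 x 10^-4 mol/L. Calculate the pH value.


pH = -log10[H+]
pH = -log10(4.28 x 10^-4) = 3.37


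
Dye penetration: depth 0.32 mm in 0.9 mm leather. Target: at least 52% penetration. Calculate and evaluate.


Penetration = 0.32 / 0.9 x 100 = 35.6%
Target: 52%
Meets target: No


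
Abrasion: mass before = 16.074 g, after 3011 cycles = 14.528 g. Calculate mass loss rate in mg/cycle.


0.513 mg/cycle

Mass loss = 16.074 - 14.528 = 1.546 g
Rate = 1.546 / 3011 x 1000 = 0.513 mg/cycle


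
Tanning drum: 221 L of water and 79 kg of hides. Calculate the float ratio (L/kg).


Float ratio = water / hide weight
Ratio = 221 / 79 = 2.8


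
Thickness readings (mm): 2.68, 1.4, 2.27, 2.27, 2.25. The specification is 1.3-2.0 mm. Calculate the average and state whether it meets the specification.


Sum = 10.87
Average = 10.87 / 5 = 2.17 mm
Specification range: 1.3 to 2.0 mm
Within spec: No


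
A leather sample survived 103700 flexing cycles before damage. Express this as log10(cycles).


5.02

log10(103700) = 5.02


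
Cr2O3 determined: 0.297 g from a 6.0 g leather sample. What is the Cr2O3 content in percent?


4.95%


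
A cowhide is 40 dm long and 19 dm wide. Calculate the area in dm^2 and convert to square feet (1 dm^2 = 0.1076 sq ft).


760 dm^2
81.78 sq ft

Area = 40 x 19 = 760 dm^2
Conversion: 760 x 0.1076 = 81.78 sq ft


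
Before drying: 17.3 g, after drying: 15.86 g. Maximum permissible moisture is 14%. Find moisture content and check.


MC = (17.3 - 15.86) / 17.3 x 100 = 8.3%
Maximum: 14%
Acceptable: Yes


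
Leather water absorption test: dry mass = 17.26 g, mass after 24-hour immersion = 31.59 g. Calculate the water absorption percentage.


83.0%

Water absorbed = 31.59 - 17.26 = 14.33 g
WA% = 14.33 / 17.26 x 100 = 83.0%


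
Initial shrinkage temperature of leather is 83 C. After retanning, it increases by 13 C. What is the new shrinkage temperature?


96 C

New Ts = 83 + 13 = 96 C


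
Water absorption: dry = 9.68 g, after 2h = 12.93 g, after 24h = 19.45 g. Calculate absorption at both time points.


WA (2h) = (12.93 - 9.68) / 9.68 x 100 = 33.6%
WA (24h) = (19.45 - 9.68) / 9.68 x 100 = 100.9%


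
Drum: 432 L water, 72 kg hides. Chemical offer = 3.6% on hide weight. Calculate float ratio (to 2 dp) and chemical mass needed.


Float ratio = 432 / 72 = 6.00
Chemical = 72 x 3.6 / 100 = 2.592 kg


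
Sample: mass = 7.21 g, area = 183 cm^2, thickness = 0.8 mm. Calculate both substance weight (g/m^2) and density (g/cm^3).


SW = 7.21 / 183 x 10000 = 394.0 g/m^2
Volume = 183 x 0.8 / 10 = 14.64 cm^3
Density = 7.21 / 14.64 = 0.492 g/cm^3


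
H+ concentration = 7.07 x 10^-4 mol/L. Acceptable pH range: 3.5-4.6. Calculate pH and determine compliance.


pH = 3.15
Compliant: No


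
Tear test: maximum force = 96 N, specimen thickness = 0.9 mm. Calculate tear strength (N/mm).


Tear strength = force / thickness
Tear = 96 / 0.9 = 106.7 N/mm


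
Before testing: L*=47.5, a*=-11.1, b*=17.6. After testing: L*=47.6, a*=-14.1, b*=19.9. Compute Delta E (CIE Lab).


Delta E = 3.78


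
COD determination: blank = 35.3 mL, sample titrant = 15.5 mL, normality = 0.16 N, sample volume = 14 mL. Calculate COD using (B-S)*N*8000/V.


1810.3 mg/L


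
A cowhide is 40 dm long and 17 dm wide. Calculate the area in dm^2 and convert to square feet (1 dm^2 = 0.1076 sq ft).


680 dm^2
73.17 sq ft

Area = 40 x 17 = 680 dm^2
Conversion: 680 x 0.1076 = 73.17 sq ft


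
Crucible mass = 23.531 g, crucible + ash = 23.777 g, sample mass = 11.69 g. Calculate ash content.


Ash mass = 0.246 g
Ash content = 2.10%

Ash mass = 23.777 - 23.531 = 0.246 g
Ash% = 0.246 / 11.69 x 100 = 2.10%


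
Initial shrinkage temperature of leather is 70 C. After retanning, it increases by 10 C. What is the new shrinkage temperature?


New Ts = 70 + 10 = 80 C


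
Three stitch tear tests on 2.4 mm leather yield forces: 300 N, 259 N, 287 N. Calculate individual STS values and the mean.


STS1 = 300 / 2.4 = 125.0 N/mm
STS2 = 259 / 2.4 = 107.9 N/mm
STS3 = 287 / 2.4 = 119.6 N/mm
Mean = (125.0 + 107.9 + 119.6) / 3 = 117.5 N/mm


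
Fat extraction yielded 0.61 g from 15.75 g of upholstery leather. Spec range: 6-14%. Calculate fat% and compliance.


Fat% = 0.61 / 15.75 x 100 = 3.9%
Spec range: 6-14%
Compliant: No


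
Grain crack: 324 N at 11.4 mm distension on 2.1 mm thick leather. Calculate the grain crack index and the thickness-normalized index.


Crack index = 28.4 N/mm
Normalized index = 13.5 N/mm per mm


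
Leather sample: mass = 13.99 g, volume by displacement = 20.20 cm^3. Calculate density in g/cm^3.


0.693 g/cm^3

Density = mass / volume
Density = 13.99 / 20.20 = 0.693 g/cm^3


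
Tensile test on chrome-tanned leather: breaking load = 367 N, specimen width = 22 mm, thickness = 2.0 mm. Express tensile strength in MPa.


8.34 MPa

Cross-section = 22 x 2.0 = 44.0 mm^2
TS = 367 / 44.0 = 8.34 MPa
(1 N/mm^2 = 1 MPa)


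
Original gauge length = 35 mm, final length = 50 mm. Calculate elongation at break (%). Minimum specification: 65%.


Extension = 50 - 35 = 15 mm
Elongation = 15 / 35 x 100 = 42.9%
Minimum required: 65%
Meets specification: No


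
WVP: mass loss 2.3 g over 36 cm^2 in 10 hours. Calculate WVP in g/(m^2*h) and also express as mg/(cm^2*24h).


WVP = 2.3 / (36 x 10) x 10000 = 63.89 g/(m^2*h)
Mass loss in mg = 2.3 x 1000 = 2300 mg
Per cm^2 per 24h in mg: 2300 x 24 / (36 x 10) = 55200 / 360 = 153.33 mg/(cm^2*24h)


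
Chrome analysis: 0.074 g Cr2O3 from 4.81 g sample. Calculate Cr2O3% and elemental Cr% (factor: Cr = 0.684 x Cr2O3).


Cr2O3 = 1.54%
Cr = 1.05%


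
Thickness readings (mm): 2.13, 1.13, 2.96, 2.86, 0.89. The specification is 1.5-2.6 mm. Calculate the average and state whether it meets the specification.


Average = 1.99 mm
Within specification: Yes


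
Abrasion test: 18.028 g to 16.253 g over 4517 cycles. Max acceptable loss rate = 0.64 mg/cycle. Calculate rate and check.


Rate = 0.393 mg/cycle
Passes: Yes


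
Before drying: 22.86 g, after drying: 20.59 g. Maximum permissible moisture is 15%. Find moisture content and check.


MC = (22.86 - 20.59) / 22.86 x 100 = 9.9%
Maximum: 15%
Acceptable: Yes


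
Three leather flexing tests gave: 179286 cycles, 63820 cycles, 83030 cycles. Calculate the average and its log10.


Average = 108712 cycles
log10 = 5.04


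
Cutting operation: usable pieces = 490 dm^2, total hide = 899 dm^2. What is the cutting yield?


54.5%

Yield = usable / total x 100
Yield = 490 / 899 x 100 = 54.5%


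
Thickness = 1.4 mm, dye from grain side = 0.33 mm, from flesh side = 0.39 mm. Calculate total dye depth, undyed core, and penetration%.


Total dyed = 0.72 mm
Undyed core = 0.68 mm
Penetration = 51.4%

Total dyed = 0.33 + 0.39 = 0.72 mm
Undyed core = 1.4 - 0.72 = 0.68 mm
Penetration = 0.72 / 1.4 x 100 = 51.4%


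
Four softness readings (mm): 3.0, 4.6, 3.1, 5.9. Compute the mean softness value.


4.15 mm


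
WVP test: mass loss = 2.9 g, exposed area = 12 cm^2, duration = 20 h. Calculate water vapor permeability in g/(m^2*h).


WVP = mass_loss / (area x time) x 10000
WVP = 2.9 / (12 x 20) x 10000
WVP = 2.9 / 240 x 10000 = 120.83 g/(m^2*h)


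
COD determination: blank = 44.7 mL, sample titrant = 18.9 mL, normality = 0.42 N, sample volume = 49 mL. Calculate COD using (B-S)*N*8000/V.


1769.1 mg/L

COD = (44.7 - 18.9) x 0.42 x 8000 / 49
COD = 25.8 x 0.42 x 8000 / 49
COD = 1769.1 mg/L


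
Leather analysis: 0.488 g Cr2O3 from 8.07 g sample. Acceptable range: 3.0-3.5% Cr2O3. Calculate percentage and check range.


Cr2O3% = 0.488 / 8.07 x 100 = 6.05%
Acceptable range: 3.0 to 3.5%
Within range: No


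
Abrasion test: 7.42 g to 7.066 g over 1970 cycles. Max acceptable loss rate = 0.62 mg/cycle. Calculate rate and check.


Rate = 0.180 mg/cycle
Passes: Yes

Loss = 7.42 - 7.066 = 0.354 g
Rate = 0.354 g / 1970 cycles x 1000 = 0.180 mg/cycle
Max = 0.62 mg/cycle
Passes: Yes


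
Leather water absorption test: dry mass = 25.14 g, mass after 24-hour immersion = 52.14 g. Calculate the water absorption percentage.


Water absorbed = 52.14 - 25.14 = 27.00 g
WA% = 27.00 / 25.14 x 100 = 107.4%


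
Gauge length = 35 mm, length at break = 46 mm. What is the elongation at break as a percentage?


31.4%

Extension = 46 - 35 = 11 mm
Elongation = 11 / 35 x 100 = 31.4%


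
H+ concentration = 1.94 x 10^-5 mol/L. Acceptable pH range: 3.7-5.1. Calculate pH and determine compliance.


pH = 4.71
Compliant: Yes

pH = -log10(1.94 x 10^-5) = 4.71
Range: 3.7 to 5.1
Compliant: Yes


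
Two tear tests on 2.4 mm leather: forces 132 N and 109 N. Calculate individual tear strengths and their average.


Tear 1 = 132 / 2.4 = 55.0 N/mm
Tear 2 = 109 / 2.4 = 45.4 N/mm
Average = (55.0 + 45.4) / 2 = 50.2 N/mm


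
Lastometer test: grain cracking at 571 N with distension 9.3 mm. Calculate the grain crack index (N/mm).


Grain crack index = force / distension
Index = 571 / 9.3 = 61.4 N/mm


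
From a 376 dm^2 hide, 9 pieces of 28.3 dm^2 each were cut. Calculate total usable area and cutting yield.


Total usable = 9 x 28.3 = 254.7 dm^2
Yield = 254.7 / 376 x 100 = 67.7%


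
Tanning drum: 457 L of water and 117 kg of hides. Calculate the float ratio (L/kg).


3.9

Float ratio = water / hide weight
Ratio = 457 / 117 = 3.9


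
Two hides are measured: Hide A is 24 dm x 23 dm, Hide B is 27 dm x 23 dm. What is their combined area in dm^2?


Hide A area = 24 x 23 = 552 dm^2
Hide B area = 27 x 23 = 621 dm^2
Total = 552 + 621 = 1173 dm^2


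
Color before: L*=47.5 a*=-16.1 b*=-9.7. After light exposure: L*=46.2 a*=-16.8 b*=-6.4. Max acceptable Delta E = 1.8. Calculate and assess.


Delta E = 3.62
Passes: No

dL = -1.3, da = -0.7, db = 3.3
dE = sqrt((-1.3)^2 + (-0.7)^2 + (3.3)^2) = 3.62
Max = 1.8
Passes: No


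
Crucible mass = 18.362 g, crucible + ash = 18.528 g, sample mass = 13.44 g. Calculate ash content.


Ash mass = 18.528 - 18.362 = 0.166 g
Ash% = 0.166 / 13.44 x 100 = 1.24%


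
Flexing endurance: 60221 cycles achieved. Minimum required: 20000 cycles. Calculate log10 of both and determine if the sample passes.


log10(60221) = 4.78
log10(20000) = 4.30
Passes: Yes


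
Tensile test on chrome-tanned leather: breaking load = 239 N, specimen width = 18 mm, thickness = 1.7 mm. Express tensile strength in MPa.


7.81 MPa


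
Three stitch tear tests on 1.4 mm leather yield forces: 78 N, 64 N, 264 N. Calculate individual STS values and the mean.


STS1 = 78 / 1.4 = 55.7 N/mm
STS2 = 64 / 1.4 = 45.7 N/mm
STS3 = 264 / 1.4 = 188.6 N/mm
Mean = (55.7 + 45.7 + 188.6) / 3 = 96.7 N/mm


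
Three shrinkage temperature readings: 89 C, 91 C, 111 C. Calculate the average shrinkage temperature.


Average = (89 + 91 + 111) / 3
Average = 291 / 3 = 97.0 C


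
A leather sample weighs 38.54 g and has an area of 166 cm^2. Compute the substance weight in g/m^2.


Substance weight = mass / area x 10000
SW = 38.54 / 166 x 10000
SW = 2321.7 g/m^2


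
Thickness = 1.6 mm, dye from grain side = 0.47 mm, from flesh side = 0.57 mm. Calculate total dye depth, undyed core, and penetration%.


Total dyed = 1.04 mm
Undyed core = 0.56 mm
Penetration = 65.0%


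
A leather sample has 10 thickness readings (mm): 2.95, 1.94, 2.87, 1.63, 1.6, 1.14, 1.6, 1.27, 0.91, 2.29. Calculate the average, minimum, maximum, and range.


Sum = 18.20
Average = 18.20 / 10 = 1.82 mm
Minimum = 0.91 mm
Maximum = 2.95 mm
Range = 2.95 - 0.91 = 2.04 mm


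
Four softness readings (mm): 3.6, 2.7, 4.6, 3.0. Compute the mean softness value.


Sum = 3.6 + 2.7 + 4.6 + 3.0
Mean = 13.9 / 4 = 3.48 mm


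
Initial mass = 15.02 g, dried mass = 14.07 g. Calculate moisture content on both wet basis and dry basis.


Wet basis = 6.3%
Dry basis = 6.8%


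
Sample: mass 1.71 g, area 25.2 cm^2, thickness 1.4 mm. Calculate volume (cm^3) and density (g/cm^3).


Volume = 3.528 cm^3
Density = 0.485 g/cm^3


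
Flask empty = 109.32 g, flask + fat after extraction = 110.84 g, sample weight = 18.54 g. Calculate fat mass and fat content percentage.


Fat mass = 110.84 - 109.32 = 1.52 g
Fat% = 1.52 / 18.54 x 100 = 8.2%


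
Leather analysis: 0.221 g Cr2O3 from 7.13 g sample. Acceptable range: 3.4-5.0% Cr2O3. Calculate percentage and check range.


Cr2O3% = 0.221 / 7.13 x 100 = 3.10%
Acceptable range: 3.4 to 5.0%
Within range: No


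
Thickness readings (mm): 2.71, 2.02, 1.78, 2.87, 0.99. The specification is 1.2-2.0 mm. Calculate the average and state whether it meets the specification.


Sum = 10.37
Average = 10.37 / 5 = 2.07 mm
Specification range: 1.2 to 2.0 mm
Within spec: No


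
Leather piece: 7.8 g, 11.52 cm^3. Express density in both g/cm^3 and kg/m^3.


0.677 g/cm^3
677 kg/m^3

Density = 7.8 / 11.52 = 0.677 g/cm^3
Convert: 0.677 x 1000 = 677 kg/m^3


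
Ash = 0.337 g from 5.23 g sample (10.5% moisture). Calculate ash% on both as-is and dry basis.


As-is ash% = 0.337 / 5.23 x 100 = 6.44%
Dry mass = 5.23 x (100 - 10.5) / 100 = 4.68085 g
Dry-basis ash% = 0.337 / 4.68085 x 100 = 7.20%


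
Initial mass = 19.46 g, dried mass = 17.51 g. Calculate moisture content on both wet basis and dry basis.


Wet basis = 10.0%
Dry basis = 11.1%

Moisture lost = 19.46 - 17.51 = 1.95 g
Wet basis MC = 1.95 / 19.46 x 100 = 10.0%
Dry basis MC = 1.95 / 17.51 x 100 = 11.1%


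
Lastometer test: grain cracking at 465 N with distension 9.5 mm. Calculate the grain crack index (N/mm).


48.9 N/mm

Grain crack index = force / distension
Index = 465 / 9.5 = 48.9 N/mm


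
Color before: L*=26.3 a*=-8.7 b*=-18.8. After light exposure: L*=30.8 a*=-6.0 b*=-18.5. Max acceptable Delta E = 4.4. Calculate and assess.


Delta E = 5.26
Passes: No

dL = 4.5, da = 2.7, db = 0.3
dE = sqrt((4.5)^2 + (2.7)^2 + (0.3)^2) = 5.26
Max = 4.4
Passes: No


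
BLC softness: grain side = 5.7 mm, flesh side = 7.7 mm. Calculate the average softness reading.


Average = (5.7 + 7.7) / 2
Average = 6.70 mm


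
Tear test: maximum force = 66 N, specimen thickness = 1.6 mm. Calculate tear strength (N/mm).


41.3 N/mm


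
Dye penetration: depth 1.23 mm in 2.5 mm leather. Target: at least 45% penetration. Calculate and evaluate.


Penetration = 49.2%
Meets target: Yes

Penetration = 1.23 / 2.5 x 100 = 49.2%
Target: 45%
Meets target: Yes


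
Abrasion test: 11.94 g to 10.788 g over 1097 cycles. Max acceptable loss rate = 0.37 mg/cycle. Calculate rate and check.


Rate = 1.050 mg/cycle
Passes: No

Loss = 11.94 - 10.788 = 1.152 g
Rate = 1.152 g / 1097 cycles x 1000 = 1.050 mg/cycle
Max = 0.37 mg/cycle
Passes: No


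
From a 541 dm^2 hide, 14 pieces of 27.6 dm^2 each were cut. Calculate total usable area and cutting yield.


Total usable = 14 x 27.6 = 386.4 dm^2
Yield = 386.4 / 541 x 100 = 71.4%


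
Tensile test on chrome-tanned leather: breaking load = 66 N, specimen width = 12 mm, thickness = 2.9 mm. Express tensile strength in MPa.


Cross-section = 12 x 2.9 = 34.8 mm^2
TS = 66 / 34.8 = 1.90 MPa
(1 N/mm^2 = 1 MPa)


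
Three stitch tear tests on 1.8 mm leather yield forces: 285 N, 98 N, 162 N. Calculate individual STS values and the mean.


STS1 = 158.3 N/mm
STS2 = 54.4 N/mm
STS3 = 90.0 N/mm
Mean = 100.9 N/mm


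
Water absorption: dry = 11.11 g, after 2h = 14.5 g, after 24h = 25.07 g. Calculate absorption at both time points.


WA (2h) = (14.5 - 11.11) / 11.11 x 100 = 30.5%
WA (24h) = (25.07 - 11.11) / 11.11 x 100 = 125.7%


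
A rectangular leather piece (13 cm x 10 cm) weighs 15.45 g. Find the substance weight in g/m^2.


Area = 13 x 10 = 130 cm^2
SW = 15.45 / 130 x 10000 = 1188.5 g/m^2


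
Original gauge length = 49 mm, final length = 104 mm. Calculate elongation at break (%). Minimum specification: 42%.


Elongation = 112.2%
Meets spec: Yes

Extension = 104 - 49 = 55 mm
Elongation = 55 / 49 x 100 = 112.2%
Minimum required: 42%
Meets specification: Yes


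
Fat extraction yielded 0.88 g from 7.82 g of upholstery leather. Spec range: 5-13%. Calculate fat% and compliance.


Fat% = 0.88 / 7.82 x 100 = 11.3%
Spec range: 5-13%
Compliant: Yes


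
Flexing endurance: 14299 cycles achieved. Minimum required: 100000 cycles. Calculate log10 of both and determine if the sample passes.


Achieved: log10 = 4.16
Required: log10 = 5.00
Passes: No


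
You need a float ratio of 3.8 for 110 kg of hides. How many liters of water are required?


418.0 L

Water = hide weight x target ratio
Water = 110 x 3.8 = 418.0 L


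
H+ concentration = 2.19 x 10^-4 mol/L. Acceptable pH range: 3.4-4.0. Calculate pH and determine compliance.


pH = -log10(2.19 x 10^-4) = 3.66
Range: 3.4 to 4.0
Compliant: Yes


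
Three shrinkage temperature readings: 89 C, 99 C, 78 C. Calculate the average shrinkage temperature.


88.7 C


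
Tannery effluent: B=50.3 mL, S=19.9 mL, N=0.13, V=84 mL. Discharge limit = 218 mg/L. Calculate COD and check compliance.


COD = (50.3 - 19.9) x 0.13 x 8000 / 84 = 376.4 mg/L
Limit: 218 mg/L
Compliant: No


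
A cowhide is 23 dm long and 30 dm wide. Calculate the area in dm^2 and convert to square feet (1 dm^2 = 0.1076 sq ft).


Area = 23 x 30 = 690 dm^2
Conversion: 690 x 0.1076 = 74.24 sq ft


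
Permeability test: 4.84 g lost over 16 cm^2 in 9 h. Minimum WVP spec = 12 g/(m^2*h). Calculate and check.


WVP = 4.84 / (16 x 9) x 10000 = 336.11 g/(m^2*h)
Minimum: 12 g/(m^2*h)
Meets spec: Yes


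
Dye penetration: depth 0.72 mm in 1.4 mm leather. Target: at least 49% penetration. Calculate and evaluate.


Penetration = 0.72 / 1.4 x 100 = 51.4%
Target: 49%
Meets target: Yes


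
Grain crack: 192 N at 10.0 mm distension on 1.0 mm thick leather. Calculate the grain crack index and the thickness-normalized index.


Crack index = 192 / 10.0 = 19.2 N/mm
Normalized = 19.2 / 1.0 = 19.2 N/mm per mm


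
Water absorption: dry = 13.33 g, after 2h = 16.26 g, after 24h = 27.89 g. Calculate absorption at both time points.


WA (2h) = (16.26 - 13.33) / 13.33 x 100 = 22.0%
WA (24h) = (27.89 - 13.33) / 13.33 x 100 = 109.2%


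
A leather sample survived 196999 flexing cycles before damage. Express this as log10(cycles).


log10(196999) = 5.29


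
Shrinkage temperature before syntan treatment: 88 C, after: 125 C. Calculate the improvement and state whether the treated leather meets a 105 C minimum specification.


Improvement = 125 - 88 = 37 C
Spec check: 125 C >= 105 C? Yes


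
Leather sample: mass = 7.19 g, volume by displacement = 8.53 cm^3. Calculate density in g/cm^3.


Density = mass / volume
Density = 7.19 / 8.53 = 0.843 g/cm^3


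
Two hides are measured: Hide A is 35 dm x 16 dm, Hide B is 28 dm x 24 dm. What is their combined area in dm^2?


1232 dm^2

Hide A area = 35 x 16 = 560 dm^2
Hide B area = 28 x 24 = 672 dm^2
Total = 560 + 672 = 1232 dm^2


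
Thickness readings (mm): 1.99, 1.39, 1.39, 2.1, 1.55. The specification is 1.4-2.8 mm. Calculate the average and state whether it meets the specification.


Sum = 8.42
Average = 8.42 / 5 = 1.68 mm
Specification range: 1.4 to 2.8 mm
Within spec: Yes


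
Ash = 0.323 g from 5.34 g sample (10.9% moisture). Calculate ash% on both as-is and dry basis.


As-is ash = 6.05%
Dry-basis ash = 6.79%


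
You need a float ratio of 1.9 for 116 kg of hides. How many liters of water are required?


220.4 L

Water = hide weight x target ratio
Water = 116 x 1.9 = 220.4 L


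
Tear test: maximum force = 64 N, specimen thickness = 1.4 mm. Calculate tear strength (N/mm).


Tear strength = force / thickness
Tear = 64 / 1.4 = 45.7 N/mm


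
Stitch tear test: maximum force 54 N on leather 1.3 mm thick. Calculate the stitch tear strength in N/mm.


Stitch tear strength = force / thickness
STS = 54 / 1.3 = 41.5 N/mm


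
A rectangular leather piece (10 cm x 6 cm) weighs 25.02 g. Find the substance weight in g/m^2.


Area = 10 x 6 = 60 cm^2
SW = 25.02 / 60 x 10000 = 4170.0 g/m^2


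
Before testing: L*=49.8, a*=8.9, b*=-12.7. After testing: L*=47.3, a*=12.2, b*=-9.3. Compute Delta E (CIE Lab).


Delta E = 5.36


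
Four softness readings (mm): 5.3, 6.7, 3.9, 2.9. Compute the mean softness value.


4.70 mm


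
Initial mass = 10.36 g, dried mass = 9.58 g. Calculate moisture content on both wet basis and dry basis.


Moisture lost = 10.36 - 9.58 = 0.78 g
Wet basis MC = 0.78 / 10.36 x 100 = 7.5%
Dry basis MC = 0.78 / 9.58 x 100 = 8.1%


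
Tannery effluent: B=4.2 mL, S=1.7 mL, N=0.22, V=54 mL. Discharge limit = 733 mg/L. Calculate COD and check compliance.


COD = 81.5 mg/L
Compliant: Yes

COD = (4.2 - 1.7) x 0.22 x 8000 / 54 = 81.5 mg/L
Limit: 733 mg/L
Compliant: Yes


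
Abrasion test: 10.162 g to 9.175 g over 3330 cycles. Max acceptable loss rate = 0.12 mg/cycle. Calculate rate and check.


Rate = 0.296 mg/cycle
Passes: No


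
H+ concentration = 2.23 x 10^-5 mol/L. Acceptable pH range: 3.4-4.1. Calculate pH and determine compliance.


pH = 4.65
Compliant: No


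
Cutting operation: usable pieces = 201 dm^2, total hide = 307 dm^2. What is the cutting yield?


65.5%


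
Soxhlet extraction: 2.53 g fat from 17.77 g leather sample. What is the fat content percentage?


Fat content = 2.53 / 17.77 x 100
Fat = 14.2%


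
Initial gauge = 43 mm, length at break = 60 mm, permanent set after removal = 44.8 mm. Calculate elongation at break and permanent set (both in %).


Elongation at break = 39.5%
Permanent set = 4.2%

Elongation at break = (60 - 43) / 43 x 100 = 39.5%
Permanent set = (44.8 - 43) / 43 x 100 = 4.2%
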